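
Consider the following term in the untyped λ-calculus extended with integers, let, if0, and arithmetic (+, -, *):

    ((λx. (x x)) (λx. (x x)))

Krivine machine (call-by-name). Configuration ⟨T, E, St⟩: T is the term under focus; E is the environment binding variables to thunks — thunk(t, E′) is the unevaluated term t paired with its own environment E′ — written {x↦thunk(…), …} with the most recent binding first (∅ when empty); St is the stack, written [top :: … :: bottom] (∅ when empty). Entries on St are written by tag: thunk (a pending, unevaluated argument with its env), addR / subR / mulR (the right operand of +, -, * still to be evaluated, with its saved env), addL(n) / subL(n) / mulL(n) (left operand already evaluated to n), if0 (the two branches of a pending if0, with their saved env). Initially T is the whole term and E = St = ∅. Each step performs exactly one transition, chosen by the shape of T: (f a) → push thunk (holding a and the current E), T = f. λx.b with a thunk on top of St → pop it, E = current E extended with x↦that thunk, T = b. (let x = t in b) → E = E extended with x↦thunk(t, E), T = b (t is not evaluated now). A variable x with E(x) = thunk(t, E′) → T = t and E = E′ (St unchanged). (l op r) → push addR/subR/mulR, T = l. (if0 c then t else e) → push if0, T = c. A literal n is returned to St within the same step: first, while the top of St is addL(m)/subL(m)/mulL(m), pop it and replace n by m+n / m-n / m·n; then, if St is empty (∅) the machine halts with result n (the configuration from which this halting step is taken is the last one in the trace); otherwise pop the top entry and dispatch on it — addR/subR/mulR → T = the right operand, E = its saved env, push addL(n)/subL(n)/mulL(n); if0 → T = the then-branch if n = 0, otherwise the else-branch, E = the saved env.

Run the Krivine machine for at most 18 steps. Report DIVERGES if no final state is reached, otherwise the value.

Answer: DIVERGES (no final state within 18 steps)

Execution trace:
step 0: [T=((λx. (x x)) (λx. (x x))) | E=∅ | St=∅]
step 1: [T=(λx. (x x)) | E=∅ | St=[thunk]]
step 2: [T=(x x) | E={x↦thunk((λx. (x x)), ∅)} | St=∅]
step 3: [T=x | E={x↦thunk((λx. (x x)), ∅)} | St=[thunk]]
step 4: [T=(λx. (x x)) | E=∅ | St=[thunk]]
step 5: [T=(x x) | E={x↦thunk(x, {x↦thunk((λx. (x x)), ∅)})} | St=∅]
step 6: [T=x | E={x↦thunk(x, {x↦thunk((λx. (x x)), ∅)})} | St=[thunk]]
step 7: [T=x | E={x↦thunk((λx. (x x)), ∅)} | St=[thunk]]
step 8: [T=(λx. (x x)) | E=∅ | St=[thunk]]
step 9: [T=(x x) | E={x↦thunk(x, {x↦thunk(x, {x↦thunk((λx. (x x)), ∅)})})} | St=∅]
step 10: [T=x | E={x↦thunk(x, {x↦thunk(x, {x↦thunk((λx. (x x)), ∅)})})} | St=[thunk]]
step 11: [T=x | E={x↦thunk(x, {x↦thunk((λx. (x x)), ∅)})} | St=[thunk]]
step 12: [T=x | E={x↦thunk((λx. (x x)), ∅)} | St=[thunk]]
step 13: [T=(λx. (x x)) | E=∅ | St=[thunk]]
step 14: [T=(x x) | E={x↦thunk(x, {x↦thunk(x, {x↦thunk(x, {x↦thunk((λx. (x x)), ∅)})})})} | St=∅]
step 15: [T=x | E={x↦thunk(x, {x↦thunk(x, {x↦thunk(x, {x↦thunk((λx. (x x)), ∅)})})})} | St=[thunk]]
step 16: [T=x | E={x↦thunk(x, {x↦thunk(x, {x↦thunk((λx. (x x)), ∅)})})} | St=[thunk]]
step 17: [T=x | E={x↦thunk(x, {x↦thunk((λx. (x x)), ∅)})} | St=[thunk]]
step 18: [T=x | E={x↦thunk((λx. (x x)), ∅)} | St=[thunk]]
→ 18 transitions taken and the configuration is still not final: no result within 18 steps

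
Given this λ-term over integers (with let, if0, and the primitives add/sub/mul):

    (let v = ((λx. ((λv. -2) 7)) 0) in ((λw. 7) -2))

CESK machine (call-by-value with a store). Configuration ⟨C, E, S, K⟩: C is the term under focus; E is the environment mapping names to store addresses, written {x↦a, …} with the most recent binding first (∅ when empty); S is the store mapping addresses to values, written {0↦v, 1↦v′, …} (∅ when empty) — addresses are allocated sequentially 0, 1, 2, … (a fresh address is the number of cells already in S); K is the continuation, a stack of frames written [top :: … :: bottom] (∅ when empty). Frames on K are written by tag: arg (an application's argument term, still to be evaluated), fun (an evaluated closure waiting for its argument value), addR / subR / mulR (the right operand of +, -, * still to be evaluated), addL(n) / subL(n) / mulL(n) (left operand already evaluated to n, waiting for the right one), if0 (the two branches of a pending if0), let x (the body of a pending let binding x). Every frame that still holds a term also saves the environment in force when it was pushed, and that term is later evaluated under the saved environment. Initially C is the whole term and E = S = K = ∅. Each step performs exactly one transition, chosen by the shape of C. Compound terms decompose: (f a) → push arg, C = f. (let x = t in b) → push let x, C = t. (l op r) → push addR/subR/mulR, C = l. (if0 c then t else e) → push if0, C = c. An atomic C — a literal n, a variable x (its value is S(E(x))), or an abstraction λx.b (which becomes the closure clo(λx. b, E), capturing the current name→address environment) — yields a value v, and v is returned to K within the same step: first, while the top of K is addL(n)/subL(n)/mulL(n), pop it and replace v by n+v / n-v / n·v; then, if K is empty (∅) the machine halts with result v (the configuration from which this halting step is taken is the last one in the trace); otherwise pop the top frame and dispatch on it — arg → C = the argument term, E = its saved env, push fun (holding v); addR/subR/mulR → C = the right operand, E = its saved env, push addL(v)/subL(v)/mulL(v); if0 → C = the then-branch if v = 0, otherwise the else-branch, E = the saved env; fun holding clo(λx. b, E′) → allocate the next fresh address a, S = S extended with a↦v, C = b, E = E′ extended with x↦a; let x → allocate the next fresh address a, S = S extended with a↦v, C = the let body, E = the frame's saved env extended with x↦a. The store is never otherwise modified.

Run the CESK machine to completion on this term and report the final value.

Answer: 7

Derivation:
step 0: ⟨C=(let v = ((λx. ((λv. -2) 7)) 0) in ((λw. 7) -2)); E=∅; S=∅; K=∅⟩
step 1: ⟨C=((λx. ((λv. -2) 7)) 0); E=∅; S=∅; K=[let v]⟩
step 2: ⟨C=(λx. ((λv. -2) 7)); E=∅; S=∅; K=[arg :: let v]⟩
step 3: ⟨C=0; E=∅; S=∅; K=[fun :: let v]⟩
step 4: ⟨C=((λv. -2) 7); E={x↦0}; S={0↦0}; K=[let v]⟩
step 5: ⟨C=(λv. -2); E={x↦0}; S={0↦0}; K=[arg :: let v]⟩
step 6: ⟨C=7; E={x↦0}; S={0↦0}; K=[fun :: let v]⟩
step 7: ⟨C=-2; E={v↦1, x↦0}; S={0↦0, 1↦7}; K=[let v]⟩
step 8: ⟨C=((λw. 7) -2); E={v↦2}; S={0↦0, 1↦7, 2↦-2}; K=∅⟩
step 9: ⟨C=(λw. 7); E={v↦2}; S={0↦0, 1↦7, 2↦-2}; K=[arg]⟩
step 10: ⟨C=-2; E={v↦2}; S={0↦0, 1↦7, 2↦-2}; K=[fun]⟩
step 11: ⟨C=7; E={w↦3, v↦2}; S={0↦0, 1↦7, 2↦-2, 3↦-2}; K=∅⟩
→ final value 7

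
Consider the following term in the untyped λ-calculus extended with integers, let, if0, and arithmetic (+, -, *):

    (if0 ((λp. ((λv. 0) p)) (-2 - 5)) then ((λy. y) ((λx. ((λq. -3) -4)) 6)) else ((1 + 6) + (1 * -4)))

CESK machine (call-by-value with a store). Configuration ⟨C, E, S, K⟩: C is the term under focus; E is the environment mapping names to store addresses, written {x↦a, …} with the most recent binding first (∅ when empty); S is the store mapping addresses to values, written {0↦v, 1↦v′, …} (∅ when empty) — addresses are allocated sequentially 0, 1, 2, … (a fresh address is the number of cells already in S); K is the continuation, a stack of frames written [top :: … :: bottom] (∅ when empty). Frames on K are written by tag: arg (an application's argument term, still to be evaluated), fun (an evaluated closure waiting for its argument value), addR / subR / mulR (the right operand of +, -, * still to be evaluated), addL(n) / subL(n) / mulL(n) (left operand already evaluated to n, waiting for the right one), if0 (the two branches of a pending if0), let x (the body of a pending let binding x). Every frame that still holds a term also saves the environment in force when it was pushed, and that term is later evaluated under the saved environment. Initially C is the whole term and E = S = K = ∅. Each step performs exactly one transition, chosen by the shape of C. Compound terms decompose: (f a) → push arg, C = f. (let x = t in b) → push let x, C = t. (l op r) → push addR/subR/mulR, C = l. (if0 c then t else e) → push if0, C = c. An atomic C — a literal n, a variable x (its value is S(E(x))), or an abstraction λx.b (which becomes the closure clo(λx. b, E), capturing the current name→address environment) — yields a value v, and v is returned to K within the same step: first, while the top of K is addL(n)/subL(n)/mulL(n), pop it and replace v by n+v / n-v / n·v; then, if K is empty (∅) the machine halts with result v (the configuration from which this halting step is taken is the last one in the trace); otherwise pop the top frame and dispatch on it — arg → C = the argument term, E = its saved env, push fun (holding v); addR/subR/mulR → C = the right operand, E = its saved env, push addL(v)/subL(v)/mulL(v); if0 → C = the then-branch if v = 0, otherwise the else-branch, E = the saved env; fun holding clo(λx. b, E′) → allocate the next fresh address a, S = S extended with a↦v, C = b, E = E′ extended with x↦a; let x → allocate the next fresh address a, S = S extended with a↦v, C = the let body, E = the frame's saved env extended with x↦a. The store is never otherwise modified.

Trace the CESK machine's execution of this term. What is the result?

[0] <C=(if0 ((λp. ((λv. 0) p)) (-2 - 5)) then ((λy. y) ((λx. ((λq. -3) -4)) 6)) else ((1 + 6) + (1 * -4))), E=∅, S=∅, K=∅>
[1] <C=((λp. ((λv. 0) p)) (-2 - 5)), E=∅, S=∅, K=[if0]>
[2] <C=(λp. ((λv. 0) p)), E=∅, S=∅, K=[arg :: if0]>
[3] <C=(-2 - 5), E=∅, S=∅, K=[fun :: if0]>
[4] <C=-2, E=∅, S=∅, K=[subR :: fun :: if0]>
[5] <C=5, E=∅, S=∅, K=[subL(-2) :: fun :: if0]>
[6] <C=((λv. 0) p), E={p↦0}, S={0↦-7}, K=[if0]>
[7] <C=(λv. 0), E={p↦0}, S={0↦-7}, K=[arg :: if0]>
[8] <C=p, E={p↦0}, S={0↦-7}, K=[fun :: if0]>
[9] <C=0, E={v↦1, p↦0}, S={0↦-7, 1↦-7}, K=[if0]>
[10] <C=((λy. y) ((λx. ((λq. -3) -4)) 6)), E=∅, S={0↦-7, 1↦-7}, K=∅>
[11] <C=(λy. y), E=∅, S={0↦-7, 1↦-7}, K=[arg]>
[12] <C=((λx. ((λq. -3) -4)) 6), E=∅, S={0↦-7, 1↦-7}, K=[fun]>
[13] <C=(λx. ((λq. -3) -4)), E=∅, S={0↦-7, 1↦-7}, K=[arg :: fun]>
[14] <C=6, E=∅, S={0↦-7, 1↦-7}, K=[fun :: fun]>
[15] <C=((λq. -3) -4), E={x↦2}, S={0↦-7, 1↦-7, 2↦6}, K=[fun]>
[16] <C=(λq. -3), E={x↦2}, S={0↦-7, 1↦-7, 2↦6}, K=[arg :: fun]>
[17] <C=-4, E={x↦2}, S={0↦-7, 1↦-7, 2↦6}, K=[fun :: fun]>
[18] <C=-3, E={q↦3, x↦2}, S={0↦-7, 1↦-7, 2↦6, 3↦-4}, K=[fun]>
[19] <C=y, E={y↦4}, S={0↦-7, 1↦-7, 2↦6, 3↦-4, 4↦-3}, K=∅>
→ final value -3

Answer: -3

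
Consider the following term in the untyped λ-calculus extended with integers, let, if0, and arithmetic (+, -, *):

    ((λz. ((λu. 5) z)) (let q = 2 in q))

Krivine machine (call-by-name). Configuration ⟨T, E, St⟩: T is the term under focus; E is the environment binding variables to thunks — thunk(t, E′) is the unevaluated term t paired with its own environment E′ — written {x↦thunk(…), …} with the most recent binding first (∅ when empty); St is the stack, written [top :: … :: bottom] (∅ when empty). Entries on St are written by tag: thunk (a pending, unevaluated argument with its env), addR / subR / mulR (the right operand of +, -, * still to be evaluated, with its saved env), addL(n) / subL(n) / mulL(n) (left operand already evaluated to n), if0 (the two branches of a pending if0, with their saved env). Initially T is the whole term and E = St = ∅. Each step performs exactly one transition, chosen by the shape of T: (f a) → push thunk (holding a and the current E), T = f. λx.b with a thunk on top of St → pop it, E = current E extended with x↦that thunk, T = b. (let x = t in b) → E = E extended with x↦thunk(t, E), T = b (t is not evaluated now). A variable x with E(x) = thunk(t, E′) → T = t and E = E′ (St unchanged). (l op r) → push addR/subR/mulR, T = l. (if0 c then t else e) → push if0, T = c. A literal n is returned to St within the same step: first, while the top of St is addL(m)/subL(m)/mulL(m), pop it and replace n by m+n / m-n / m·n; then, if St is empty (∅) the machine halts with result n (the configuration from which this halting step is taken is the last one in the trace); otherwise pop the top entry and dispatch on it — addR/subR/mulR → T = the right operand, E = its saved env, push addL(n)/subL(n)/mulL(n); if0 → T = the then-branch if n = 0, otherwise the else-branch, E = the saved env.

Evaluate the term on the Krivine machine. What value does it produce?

t=0: <T=((λz. ((λu. 5) z)) (let q = 2 in q)), E=∅, St=∅>
t=1: <T=(λz. ((λu. 5) z)), E=∅, St=[thunk]>
t=2: <T=((λu. 5) z), E={z↦thunk((let q = 2 in q), ∅)}, St=∅>
t=3: <T=(λu. 5), E={z↦thunk((let q = 2 in q), ∅)}, St=[thunk]>
t=4: <T=5, E={u↦thunk(z, {z↦thunk((let q = 2 in q), ∅)}), z↦thunk((let q = 2 in q), ∅)}, St=∅>
→ final value 5

Answer: 5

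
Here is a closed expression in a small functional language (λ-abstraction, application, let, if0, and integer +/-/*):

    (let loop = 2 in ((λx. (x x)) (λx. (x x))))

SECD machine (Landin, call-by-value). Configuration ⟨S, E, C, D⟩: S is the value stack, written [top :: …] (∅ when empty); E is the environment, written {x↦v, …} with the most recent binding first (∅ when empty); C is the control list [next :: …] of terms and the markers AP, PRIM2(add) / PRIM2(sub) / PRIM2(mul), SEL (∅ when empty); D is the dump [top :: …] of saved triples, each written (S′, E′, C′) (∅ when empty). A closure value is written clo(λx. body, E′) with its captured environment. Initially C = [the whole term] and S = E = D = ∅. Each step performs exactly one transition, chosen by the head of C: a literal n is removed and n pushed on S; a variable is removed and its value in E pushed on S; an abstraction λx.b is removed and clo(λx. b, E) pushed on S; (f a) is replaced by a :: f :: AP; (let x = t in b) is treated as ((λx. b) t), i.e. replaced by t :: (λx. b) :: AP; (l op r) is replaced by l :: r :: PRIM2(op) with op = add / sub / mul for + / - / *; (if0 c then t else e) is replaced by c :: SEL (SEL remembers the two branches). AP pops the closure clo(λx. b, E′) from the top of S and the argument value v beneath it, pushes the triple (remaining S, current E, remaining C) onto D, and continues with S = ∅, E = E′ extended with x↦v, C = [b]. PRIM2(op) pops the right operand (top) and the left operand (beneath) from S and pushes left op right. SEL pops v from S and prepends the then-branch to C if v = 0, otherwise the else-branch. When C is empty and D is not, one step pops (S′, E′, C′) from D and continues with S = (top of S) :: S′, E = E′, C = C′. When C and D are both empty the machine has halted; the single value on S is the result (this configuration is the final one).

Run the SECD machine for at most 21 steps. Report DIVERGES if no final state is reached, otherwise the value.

Answer: DIVERGES (no final state within 21 steps)

Execution trace:
[0] ⟨S=∅; E=∅; C=[(let loop = 2 in ((λx. (x x)) (λx. (x x))))]; D=∅⟩
[1] ⟨S=∅; E=∅; C=[2 :: (λloop. ((λx. (x x)) (λx. (x x)))) :: AP]; D=∅⟩
[2] ⟨S=[2]; E=∅; C=[(λloop. ((λx. (x x)) (λx. (x x)))) :: AP]; D=∅⟩
[3] ⟨S=[clo(λloop. ((λx. (x x)) (λx. (x x))), ∅) :: 2]; E=∅; C=[AP]; D=∅⟩
[4] ⟨S=∅; E={loop↦2}; C=[((λx. (x x)) (λx. (x x)))]; D=[(∅, ∅, ∅)]⟩
[5] ⟨S=∅; E={loop↦2}; C=[(λx. (x x)) :: (λx. (x x)) :: AP]; D=[(∅, ∅, ∅)]⟩
[6] ⟨S=[clo(λx. (x x), {loop↦2})]; E={loop↦2}; C=[(λx. (x x)) :: AP]; D=[(∅, ∅, ∅)]⟩
[7] ⟨S=[clo(λx. (x x), {loop↦2}) :: clo(λx. (x x), {loop↦2})]; E={loop↦2}; C=[AP]; D=[(∅, ∅, ∅)]⟩
[8] ⟨S=∅; E={x↦clo(λx. (x x), {loop↦2}), loop↦2}; C=[(x x)]; D=[(∅, {loop↦2}, ∅) :: (∅, ∅, ∅)]⟩
[9] ⟨S=∅; E={x↦clo(λx. (x x), {loop↦2}), loop↦2}; C=[x :: x :: AP]; D=[(∅, {loop↦2}, ∅) :: (∅, ∅, ∅)]⟩
[10] ⟨S=[clo(λx. (x x), {loop↦2})]; E={x↦clo(λx. (x x), {loop↦2}), loop↦2}; C=[x :: AP]; D=[(∅, {loop↦2}, ∅) :: (∅, ∅, ∅)]⟩
[11] ⟨S=[clo(λx. (x x), {loop↦2}) :: clo(λx. (x x), {loop↦2})]; E={x↦clo(λx. (x x), {loop↦2}), loop↦2}; C=[AP]; D=[(∅, {loop↦2}, ∅) :: (∅, ∅, ∅)]⟩
[12] ⟨S=∅; E={x↦clo(λx. (x x), {loop↦2}), loop↦2}; C=[(x x)]; D=[(∅, {x↦clo(λx. (x x), {loop↦2}), loop↦2}, ∅) :: (∅, {loop↦2}, ∅) :: (∅, ∅, ∅)]⟩
[13] ⟨S=∅; E={x↦clo(λx. (x x), {loop↦2}), loop↦2}; C=[x :: x :: AP]; D=[(∅, {x↦clo(λx. (x x), {loop↦2}), loop↦2}, ∅) :: (∅, {loop↦2}, ∅) :: (∅, ∅, ∅)]⟩
[14] ⟨S=[clo(λx. (x x), {loop↦2})]; E={x↦clo(λx. (x x), {loop↦2}), loop↦2}; C=[x :: AP]; D=[(∅, {x↦clo(λx. (x x), {loop↦2}), loop↦2}, ∅) :: (∅, {loop↦2}, ∅) :: (∅, ∅, ∅)]⟩
[15] ⟨S=[clo(λx. (x x), {loop↦2}) :: clo(λx. (x x), {loop↦2})]; E={x↦clo(λx. (x x), {loop↦2}), loop↦2}; C=[AP]; D=[(∅, {x↦clo(λx. (x x), {loop↦2}), loop↦2}, ∅) :: (∅, {loop↦2}, ∅) :: (∅, ∅, ∅)]⟩
[16] ⟨S=∅; E={x↦clo(λx. (x x), {loop↦2}), loop↦2}; C=[(x x)]; D=[(∅, {x↦clo(λx. (x x), {loop↦2}), loop↦2}, ∅) :: (∅, {x↦clo(λx. (x x), {loop↦2}), loop↦2}, ∅) :: (∅, {loop↦2}, ∅) :: (∅, ∅, ∅)]⟩
[17] ⟨S=∅; E={x↦clo(λx. (x x), {loop↦2}), loop↦2}; C=[x :: x :: AP]; D=[(∅, {x↦clo(λx. (x x), {loop↦2}), loop↦2}, ∅) :: (∅, {x↦clo(λx. (x x), {loop↦2}), loop↦2}, ∅) :: (∅, {loop↦2}, ∅) :: (∅, ∅, ∅)]⟩
[18] ⟨S=[clo(λx. (x x), {loop↦2})]; E={x↦clo(λx. (x x), {loop↦2}), loop↦2}; C=[x :: AP]; D=[(∅, {x↦clo(λx. (x x), {loop↦2}), loop↦2}, ∅) :: (∅, {x↦clo(λx. (x x), {loop↦2}), loop↦2}, ∅) :: (∅, {loop↦2}, ∅) :: (∅, ∅, ∅)]⟩
[19] ⟨S=[clo(λx. (x x), {loop↦2}) :: clo(λx. (x x), {loop↦2})]; E={x↦clo(λx. (x x), {loop↦2}), loop↦2}; C=[AP]; D=[(∅, {x↦clo(λx. (x x), {loop↦2}), loop↦2}, ∅) :: (∅, {x↦clo(λx. (x x), {loop↦2}), loop↦2}, ∅) :: (∅, {loop↦2}, ∅) :: (∅, ∅, ∅)]⟩
[20] ⟨S=∅; E={x↦clo(λx. (x x), {loop↦2}), loop↦2}; C=[(x x)]; D=[(∅, {x↦clo(λx. (x x), {loop↦2}), loop↦2}, ∅) :: (∅, {x↦clo(λx. (x x), {loop↦2}), loop↦2}, ∅) :: (∅, {x↦clo(λx. (x x), {loop↦2}), loop↦2}, ∅) :: (∅, {loop↦2}, ∅) :: (∅, ∅, ∅)]⟩
[21] ⟨S=∅; E={x↦clo(λx. (x x), {loop↦2}), loop↦2}; C=[x :: x :: AP]; D=[(∅, {x↦clo(λx. (x x), {loop↦2}), loop↦2}, ∅) :: (∅, {x↦clo(λx. (x x), {loop↦2}), loop↦2}, ∅) :: (∅, {x↦clo(λx. (x x), {loop↦2}), loop↦2}, ∅) :: (∅, {loop↦2}, ∅) :: (∅, ∅, ∅)]⟩
→ 21 transitions taken and the configuration is still not final: no result within 21 steps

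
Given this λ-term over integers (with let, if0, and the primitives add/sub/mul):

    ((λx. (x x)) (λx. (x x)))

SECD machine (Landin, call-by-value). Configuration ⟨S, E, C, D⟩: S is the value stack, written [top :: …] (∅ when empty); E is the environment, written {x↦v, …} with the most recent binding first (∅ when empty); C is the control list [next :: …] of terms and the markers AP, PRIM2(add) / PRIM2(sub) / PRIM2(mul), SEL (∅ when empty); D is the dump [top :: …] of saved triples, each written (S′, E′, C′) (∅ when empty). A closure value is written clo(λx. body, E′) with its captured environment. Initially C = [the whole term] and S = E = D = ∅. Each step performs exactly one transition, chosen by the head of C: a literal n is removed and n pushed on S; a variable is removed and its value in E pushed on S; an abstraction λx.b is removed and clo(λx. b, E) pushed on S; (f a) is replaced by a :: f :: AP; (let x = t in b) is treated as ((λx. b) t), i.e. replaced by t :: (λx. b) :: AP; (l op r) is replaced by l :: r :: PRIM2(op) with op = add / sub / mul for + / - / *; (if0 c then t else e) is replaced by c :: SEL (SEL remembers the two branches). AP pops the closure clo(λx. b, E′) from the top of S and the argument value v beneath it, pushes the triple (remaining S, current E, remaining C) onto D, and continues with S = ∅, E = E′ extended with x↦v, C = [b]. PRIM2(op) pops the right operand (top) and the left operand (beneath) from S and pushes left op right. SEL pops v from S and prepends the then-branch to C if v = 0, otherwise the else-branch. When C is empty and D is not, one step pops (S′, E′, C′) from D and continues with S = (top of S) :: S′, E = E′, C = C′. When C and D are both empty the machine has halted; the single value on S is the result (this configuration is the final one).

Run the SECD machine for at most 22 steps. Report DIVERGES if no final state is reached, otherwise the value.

Answer: DIVERGES (no final state within 22 steps)

Execution trace:
step 0: <S=∅, E=∅, C=[((λx. (x x)) (λx. (x x)))], D=∅>
step 1: <S=∅, E=∅, C=[(λx. (x x)) :: (λx. (x x)) :: AP], D=∅>
step 2: <S=[clo(λx. (x x), ∅)], E=∅, C=[(λx. (x x)) :: AP], D=∅>
step 3: <S=[clo(λx. (x x), ∅) :: clo(λx. (x x), ∅)], E=∅, C=[AP], D=∅>
step 4: <S=∅, E={x↦clo(λx. (x x), ∅)}, C=[(x x)], D=[(∅, ∅, ∅)]>
step 5: <S=∅, E={x↦clo(λx. (x x), ∅)}, C=[x :: x :: AP], D=[(∅, ∅, ∅)]>
step 6: <S=[clo(λx. (x x), ∅)], E={x↦clo(λx. (x x), ∅)}, C=[x :: AP], D=[(∅, ∅, ∅)]>
step 7: <S=[clo(λx. (x x), ∅) :: clo(λx. (x x), ∅)], E={x↦clo(λx. (x x), ∅)}, C=[AP], D=[(∅, ∅, ∅)]>
step 8: <S=∅, E={x↦clo(λx. (x x), ∅)}, C=[(x x)], D=[(∅, {x↦clo(λx. (x x), ∅)}, ∅) :: (∅, ∅, ∅)]>
step 9: <S=∅, E={x↦clo(λx. (x x), ∅)}, C=[x :: x :: AP], D=[(∅, {x↦clo(λx. (x x), ∅)}, ∅) :: (∅, ∅, ∅)]>
step 10: <S=[clo(λx. (x x), ∅)], E={x↦clo(λx. (x x), ∅)}, C=[x :: AP], D=[(∅, {x↦clo(λx. (x x), ∅)}, ∅) :: (∅, ∅, ∅)]>
step 11: <S=[clo(λx. (x x), ∅) :: clo(λx. (x x), ∅)], E={x↦clo(λx. (x x), ∅)}, C=[AP], D=[(∅, {x↦clo(λx. (x x), ∅)}, ∅) :: (∅, ∅, ∅)]>
step 12: <S=∅, E={x↦clo(λx. (x x), ∅)}, C=[(x x)], D=[(∅, {x↦clo(λx. (x x), ∅)}, ∅) :: (∅, {x↦clo(λx. (x x), ∅)}, ∅) :: (∅, ∅, ∅)]>
step 13: <S=∅, E={x↦clo(λx. (x x), ∅)}, C=[x :: x :: AP], D=[(∅, {x↦clo(λx. (x x), ∅)}, ∅) :: (∅, {x↦clo(λx. (x x), ∅)}, ∅) :: (∅, ∅, ∅)]>
step 14: <S=[clo(λx. (x x), ∅)], E={x↦clo(λx. (x x), ∅)}, C=[x :: AP], D=[(∅, {x↦clo(λx. (x x), ∅)}, ∅) :: (∅, {x↦clo(λx. (x x), ∅)}, ∅) :: (∅, ∅, ∅)]>
step 15: <S=[clo(λx. (x x), ∅) :: clo(λx. (x x), ∅)], E={x↦clo(λx. (x x), ∅)}, C=[AP], D=[(∅, {x↦clo(λx. (x x), ∅)}, ∅) :: (∅, {x↦clo(λx. (x x), ∅)}, ∅) :: (∅, ∅, ∅)]>
step 16: <S=∅, E={x↦clo(λx. (x x), ∅)}, C=[(x x)], D=[(∅, {x↦clo(λx. (x x), ∅)}, ∅) :: (∅, {x↦clo(λx. (x x), ∅)}, ∅) :: (∅, {x↦clo(λx. (x x), ∅)}, ∅) :: (∅, ∅, ∅)]>
step 17: <S=∅, E={x↦clo(λx. (x x), ∅)}, C=[x :: x :: AP], D=[(∅, {x↦clo(λx. (x x), ∅)}, ∅) :: (∅, {x↦clo(λx. (x x), ∅)}, ∅) :: (∅, {x↦clo(λx. (x x), ∅)}, ∅) :: (∅, ∅, ∅)]>
step 18: <S=[clo(λx. (x x), ∅)], E={x↦clo(λx. (x x), ∅)}, C=[x :: AP], D=[(∅, {x↦clo(λx. (x x), ∅)}, ∅) :: (∅, {x↦clo(λx. (x x), ∅)}, ∅) :: (∅, {x↦clo(λx. (x x), ∅)}, ∅) :: (∅, ∅, ∅)]>
step 19: <S=[clo(λx. (x x), ∅) :: clo(λx. (x x), ∅)], E={x↦clo(λx. (x x), ∅)}, C=[AP], D=[(∅, {x↦clo(λx. (x x), ∅)}, ∅) :: (∅, {x↦clo(λx. (x x), ∅)}, ∅) :: (∅, {x↦clo(λx. (x x), ∅)}, ∅) :: (∅, ∅, ∅)]>
step 20: <S=∅, E={x↦clo(λx. (x x), ∅)}, C=[(x x)], D=[(∅, {x↦clo(λx. (x x), ∅)}, ∅) :: (∅, {x↦clo(λx. (x x), ∅)}, ∅) :: (∅, {x↦clo(λx. (x x), ∅)}, ∅) :: (∅, {x↦clo(λx. (x x), ∅)}, ∅) :: (∅, ∅, ∅)]>
step 21: <S=∅, E={x↦clo(λx. (x x), ∅)}, C=[x :: x :: AP], D=[(∅, {x↦clo(λx. (x x), ∅)}, ∅) :: (∅, {x↦clo(λx. (x x), ∅)}, ∅) :: (∅, {x↦clo(λx. (x x), ∅)}, ∅) :: (∅, {x↦clo(λx. (x x), ∅)}, ∅) :: (∅, ∅, ∅)]>
step 22: <S=[clo(λx. (x x), ∅)], E={x↦clo(λx. (x x), ∅)}, C=[x :: AP], D=[(∅, {x↦clo(λx. (x x), ∅)}, ∅) :: (∅, {x↦clo(λx. (x x), ∅)}, ∅) :: (∅, {x↦clo(λx. (x x), ∅)}, ∅) :: (∅, {x↦clo(λx. (x x), ∅)}, ∅) :: (∅, ∅, ∅)]>
→ 22 transitions taken and the configuration is still not final: no result within 22 steps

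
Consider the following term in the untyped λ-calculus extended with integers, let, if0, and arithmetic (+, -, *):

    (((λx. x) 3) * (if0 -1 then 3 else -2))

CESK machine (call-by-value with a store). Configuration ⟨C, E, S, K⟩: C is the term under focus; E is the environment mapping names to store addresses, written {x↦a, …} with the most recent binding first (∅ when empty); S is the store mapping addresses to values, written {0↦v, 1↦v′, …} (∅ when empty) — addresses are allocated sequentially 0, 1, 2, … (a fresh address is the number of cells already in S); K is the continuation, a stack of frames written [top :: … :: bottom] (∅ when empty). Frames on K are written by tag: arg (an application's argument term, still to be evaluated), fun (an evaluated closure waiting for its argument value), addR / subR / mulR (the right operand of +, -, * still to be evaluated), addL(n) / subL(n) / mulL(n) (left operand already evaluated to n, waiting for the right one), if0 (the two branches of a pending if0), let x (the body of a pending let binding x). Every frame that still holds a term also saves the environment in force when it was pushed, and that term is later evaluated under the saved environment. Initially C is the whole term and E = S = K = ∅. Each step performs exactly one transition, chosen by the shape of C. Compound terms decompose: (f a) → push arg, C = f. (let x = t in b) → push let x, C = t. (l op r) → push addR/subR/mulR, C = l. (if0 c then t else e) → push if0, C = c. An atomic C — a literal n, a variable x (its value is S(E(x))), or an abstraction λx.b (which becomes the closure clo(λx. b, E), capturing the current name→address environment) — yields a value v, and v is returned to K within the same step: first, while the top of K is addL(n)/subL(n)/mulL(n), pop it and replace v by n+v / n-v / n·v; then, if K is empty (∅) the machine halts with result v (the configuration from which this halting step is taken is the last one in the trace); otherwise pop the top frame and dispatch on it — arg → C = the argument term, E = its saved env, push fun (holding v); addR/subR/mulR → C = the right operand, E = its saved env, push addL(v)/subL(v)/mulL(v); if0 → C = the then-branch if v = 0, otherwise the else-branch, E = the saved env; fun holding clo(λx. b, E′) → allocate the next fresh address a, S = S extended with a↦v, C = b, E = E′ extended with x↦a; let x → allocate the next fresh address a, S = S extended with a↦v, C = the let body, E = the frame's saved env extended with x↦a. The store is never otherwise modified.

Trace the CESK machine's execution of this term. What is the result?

Answer: -6

Machine steps:
0. <C=(((λx. x) 3) * (if0 -1 then 3 else -2)), E=∅, S=∅, K=∅>
1. <C=((λx. x) 3), E=∅, S=∅, K=[mulR]>
2. <C=(λx. x), E=∅, S=∅, K=[arg :: mulR]>
3. <C=3, E=∅, S=∅, K=[fun :: mulR]>
4. <C=x, E={x↦0}, S={0↦3}, K=[mulR]>
5. <C=(if0 -1 then 3 else -2), E=∅, S={0↦3}, K=[mulL(3)]>
6. <C=-1, E=∅, S={0↦3}, K=[if0 :: mulL(3)]>
7. <C=-2, E=∅, S={0↦3}, K=[mulL(3)]>
→ final value -6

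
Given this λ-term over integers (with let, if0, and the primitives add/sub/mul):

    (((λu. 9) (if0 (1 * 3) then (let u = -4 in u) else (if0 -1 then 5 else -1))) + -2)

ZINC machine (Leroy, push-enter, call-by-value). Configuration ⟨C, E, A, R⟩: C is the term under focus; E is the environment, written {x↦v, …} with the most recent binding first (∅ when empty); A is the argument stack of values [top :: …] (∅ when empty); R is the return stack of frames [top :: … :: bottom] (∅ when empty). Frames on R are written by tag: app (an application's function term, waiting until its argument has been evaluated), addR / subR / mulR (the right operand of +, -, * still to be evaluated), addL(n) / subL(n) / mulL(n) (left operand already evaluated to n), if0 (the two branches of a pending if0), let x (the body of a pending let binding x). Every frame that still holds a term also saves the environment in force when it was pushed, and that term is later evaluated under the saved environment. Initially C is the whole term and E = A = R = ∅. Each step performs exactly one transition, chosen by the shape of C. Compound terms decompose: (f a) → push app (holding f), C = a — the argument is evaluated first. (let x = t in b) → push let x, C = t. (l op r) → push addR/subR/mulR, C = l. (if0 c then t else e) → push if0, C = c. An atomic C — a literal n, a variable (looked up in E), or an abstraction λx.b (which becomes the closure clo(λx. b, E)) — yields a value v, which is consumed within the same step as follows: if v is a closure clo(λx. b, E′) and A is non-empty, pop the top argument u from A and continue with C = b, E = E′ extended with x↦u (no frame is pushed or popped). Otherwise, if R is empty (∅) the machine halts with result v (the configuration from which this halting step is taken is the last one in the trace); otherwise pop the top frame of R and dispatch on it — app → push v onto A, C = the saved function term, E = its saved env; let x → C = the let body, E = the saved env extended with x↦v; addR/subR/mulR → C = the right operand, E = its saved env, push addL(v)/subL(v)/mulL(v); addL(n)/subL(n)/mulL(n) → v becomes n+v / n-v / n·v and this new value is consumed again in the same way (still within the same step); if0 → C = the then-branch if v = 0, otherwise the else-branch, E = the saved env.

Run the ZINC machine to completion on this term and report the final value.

Answer: 7

Machine steps:
0. <C=(((λu. 9) (if0 (1 * 3) then (let u = -4 in u) else (if0 -1 then 5 else -1))) + -2), E=∅, A=∅, R=∅>
1. <C=((λu. 9) (if0 (1 * 3) then (let u = -4 in u) else (if0 -1 then 5 else -1))), E=∅, A=∅, R=[addR]>
2. <C=(if0 (1 * 3) then (let u = -4 in u) else (if0 -1 then 5 else -1)), E=∅, A=∅, R=[app :: addR]>
3. <C=(1 * 3), E=∅, A=∅, R=[if0 :: app :: addR]>
4. <C=1, E=∅, A=∅, R=[mulR :: if0 :: app :: addR]>
5. <C=3, E=∅, A=∅, R=[mulL(1) :: if0 :: app :: addR]>
6. <C=(if0 -1 then 5 else -1), E=∅, A=∅, R=[app :: addR]>
7. <C=-1, E=∅, A=∅, R=[if0 :: app :: addR]>
8. <C=-1, E=∅, A=∅, R=[app :: addR]>
9. <C=(λu. 9), E=∅, A=[-1], R=[addR]>
10. <C=9, E={u↦-1}, A=∅, R=[addR]>
11. <C=-2, E=∅, A=∅, R=[addL(9)]>
→ final value 7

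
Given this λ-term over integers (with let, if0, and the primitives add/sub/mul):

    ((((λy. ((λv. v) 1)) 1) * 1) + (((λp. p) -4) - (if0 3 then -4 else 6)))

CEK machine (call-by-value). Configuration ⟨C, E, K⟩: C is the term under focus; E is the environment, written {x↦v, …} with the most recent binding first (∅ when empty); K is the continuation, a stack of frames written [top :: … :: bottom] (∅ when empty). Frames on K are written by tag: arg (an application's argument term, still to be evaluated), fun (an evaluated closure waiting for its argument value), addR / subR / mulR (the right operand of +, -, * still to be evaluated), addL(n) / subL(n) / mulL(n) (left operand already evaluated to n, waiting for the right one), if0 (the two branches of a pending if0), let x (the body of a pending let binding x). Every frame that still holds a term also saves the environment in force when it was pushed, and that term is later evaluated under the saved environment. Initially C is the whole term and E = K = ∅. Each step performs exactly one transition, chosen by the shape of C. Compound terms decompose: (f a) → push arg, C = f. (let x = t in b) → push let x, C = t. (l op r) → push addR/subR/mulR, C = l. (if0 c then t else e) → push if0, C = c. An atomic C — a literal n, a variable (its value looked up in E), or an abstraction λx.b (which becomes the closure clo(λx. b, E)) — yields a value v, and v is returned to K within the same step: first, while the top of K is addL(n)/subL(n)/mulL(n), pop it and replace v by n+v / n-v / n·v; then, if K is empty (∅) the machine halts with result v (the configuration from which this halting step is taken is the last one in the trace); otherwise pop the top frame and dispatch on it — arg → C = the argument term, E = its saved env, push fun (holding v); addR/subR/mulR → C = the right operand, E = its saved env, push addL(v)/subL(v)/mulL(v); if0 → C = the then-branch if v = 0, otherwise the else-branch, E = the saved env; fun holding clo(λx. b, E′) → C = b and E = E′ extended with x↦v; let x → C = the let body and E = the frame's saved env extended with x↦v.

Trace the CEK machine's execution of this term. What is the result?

step 0: ⟨C=((((λy. ((λv. v) 1)) 1) * 1) + (((λp. p) -4) - (if0 3 then -4 else 6))); E=∅; K=∅⟩
step 1: ⟨C=(((λy. ((λv. v) 1)) 1) * 1); E=∅; K=[addR]⟩
step 2: ⟨C=((λy. ((λv. v) 1)) 1); E=∅; K=[mulR :: addR]⟩
step 3: ⟨C=(λy. ((λv. v) 1)); E=∅; K=[arg :: mulR :: addR]⟩
step 4: ⟨C=1; E=∅; K=[fun :: mulR :: addR]⟩
step 5: ⟨C=((λv. v) 1); E={y↦1}; K=[mulR :: addR]⟩
step 6: ⟨C=(λv. v); E={y↦1}; K=[arg :: mulR :: addR]⟩
step 7: ⟨C=1; E={y↦1}; K=[fun :: mulR :: addR]⟩
step 8: ⟨C=v; E={v↦1, y↦1}; K=[mulR :: addR]⟩
step 9: ⟨C=1; E=∅; K=[mulL(1) :: addR]⟩
step 10: ⟨C=(((λp. p) -4) - (if0 3 then -4 else 6)); E=∅; K=[addL(1)]⟩
step 11: ⟨C=((λp. p) -4); E=∅; K=[subR :: addL(1)]⟩
step 12: ⟨C=(λp. p); E=∅; K=[arg :: subR :: addL(1)]⟩
step 13: ⟨C=-4; E=∅; K=[fun :: subR :: addL(1)]⟩
step 14: ⟨C=p; E={p↦-4}; K=[subR :: addL(1)]⟩
step 15: ⟨C=(if0 3 then -4 else 6); E=∅; K=[subL(-4) :: addL(1)]⟩
step 16: ⟨C=3; E=∅; K=[if0 :: subL(-4) :: addL(1)]⟩
step 17: ⟨C=6; E=∅; K=[subL(-4) :: addL(1)]⟩
→ final value -9

Answer: -9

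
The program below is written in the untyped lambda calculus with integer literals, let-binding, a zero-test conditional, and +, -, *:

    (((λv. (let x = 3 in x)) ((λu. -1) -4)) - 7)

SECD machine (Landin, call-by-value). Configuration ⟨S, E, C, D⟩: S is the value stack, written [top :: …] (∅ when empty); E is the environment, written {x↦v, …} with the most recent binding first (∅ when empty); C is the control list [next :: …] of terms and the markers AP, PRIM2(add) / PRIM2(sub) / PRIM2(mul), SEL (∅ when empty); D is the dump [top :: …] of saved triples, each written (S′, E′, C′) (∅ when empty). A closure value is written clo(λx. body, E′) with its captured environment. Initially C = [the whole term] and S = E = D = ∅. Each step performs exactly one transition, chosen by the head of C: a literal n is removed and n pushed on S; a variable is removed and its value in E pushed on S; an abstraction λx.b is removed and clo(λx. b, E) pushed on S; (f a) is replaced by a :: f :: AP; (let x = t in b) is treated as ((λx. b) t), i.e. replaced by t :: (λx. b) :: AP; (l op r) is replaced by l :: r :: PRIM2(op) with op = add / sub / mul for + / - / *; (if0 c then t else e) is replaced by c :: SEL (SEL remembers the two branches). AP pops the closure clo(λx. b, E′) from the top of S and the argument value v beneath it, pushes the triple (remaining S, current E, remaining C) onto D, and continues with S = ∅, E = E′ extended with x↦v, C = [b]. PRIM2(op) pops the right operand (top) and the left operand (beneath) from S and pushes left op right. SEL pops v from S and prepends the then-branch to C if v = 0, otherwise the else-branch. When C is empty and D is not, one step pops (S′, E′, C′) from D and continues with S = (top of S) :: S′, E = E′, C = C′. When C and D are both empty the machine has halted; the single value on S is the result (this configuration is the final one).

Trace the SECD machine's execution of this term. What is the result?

Answer: -4

Derivation:
0. [S=∅ | E=∅ | C=[(((λv. (let x = 3 in x)) ((λu. -1) -4)) - 7)] | D=∅]
1. [S=∅ | E=∅ | C=[((λv. (let x = 3 in x)) ((λu. -1) -4)) :: 7 :: PRIM2(sub)] | D=∅]
2. [S=∅ | E=∅ | C=[((λu. -1) -4) :: (λv. (let x = 3 in x)) :: AP :: 7 :: PRIM2(sub)] | D=∅]
3. [S=∅ | E=∅ | C=[-4 :: (λu. -1) :: AP :: (λv. (let x = 3 in x)) :: AP :: 7 :: PRIM2(sub)] | D=∅]
4. [S=[-4] | E=∅ | C=[(λu. -1) :: AP :: (λv. (let x = 3 in x)) :: AP :: 7 :: PRIM2(sub)] | D=∅]
5. [S=[clo(λu. -1, ∅) :: -4] | E=∅ | C=[AP :: (λv. (let x = 3 in x)) :: AP :: 7 :: PRIM2(sub)] | D=∅]
6. [S=∅ | E={u↦-4} | C=[-1] | D=[(∅, ∅, [(λv. (let x = 3 in x)) :: AP :: 7 :: PRIM2(sub)])]]
7. [S=[-1] | E={u↦-4} | C=∅ | D=[(∅, ∅, [(λv. (let x = 3 in x)) :: AP :: 7 :: PRIM2(sub)])]]
8. [S=[-1] | E=∅ | C=[(λv. (let x = 3 in x)) :: AP :: 7 :: PRIM2(sub)] | D=∅]
9. [S=[clo(λv. (let x = 3 in x), ∅) :: -1] | E=∅ | C=[AP :: 7 :: PRIM2(sub)] | D=∅]
10. [S=∅ | E={v↦-1} | C=[(let x = 3 in x)] | D=[(∅, ∅, [7 :: PRIM2(sub)])]]
11. [S=∅ | E={v↦-1} | C=[3 :: (λx. x) :: AP] | D=[(∅, ∅, [7 :: PRIM2(sub)])]]
12. [S=[3] | E={v↦-1} | C=[(λx. x) :: AP] | D=[(∅, ∅, [7 :: PRIM2(sub)])]]
13. [S=[clo(λx. x, {v↦-1}) :: 3] | E={v↦-1} | C=[AP] | D=[(∅, ∅, [7 :: PRIM2(sub)])]]
14. [S=∅ | E={x↦3, v↦-1} | C=[x] | D=[(∅, {v↦-1}, ∅) :: (∅, ∅, [7 :: PRIM2(sub)])]]
15. [S=[3] | E={x↦3, v↦-1} | C=∅ | D=[(∅, {v↦-1}, ∅) :: (∅, ∅, [7 :: PRIM2(sub)])]]
16. [S=[3] | E={v↦-1} | C=∅ | D=[(∅, ∅, [7 :: PRIM2(sub)])]]
17. [S=[3] | E=∅ | C=[7 :: PRIM2(sub)] | D=∅]
18. [S=[7 :: 3] | E=∅ | C=[PRIM2(sub)] | D=∅]
19. [S=[-4] | E=∅ | C=∅ | D=∅]
→ final value -4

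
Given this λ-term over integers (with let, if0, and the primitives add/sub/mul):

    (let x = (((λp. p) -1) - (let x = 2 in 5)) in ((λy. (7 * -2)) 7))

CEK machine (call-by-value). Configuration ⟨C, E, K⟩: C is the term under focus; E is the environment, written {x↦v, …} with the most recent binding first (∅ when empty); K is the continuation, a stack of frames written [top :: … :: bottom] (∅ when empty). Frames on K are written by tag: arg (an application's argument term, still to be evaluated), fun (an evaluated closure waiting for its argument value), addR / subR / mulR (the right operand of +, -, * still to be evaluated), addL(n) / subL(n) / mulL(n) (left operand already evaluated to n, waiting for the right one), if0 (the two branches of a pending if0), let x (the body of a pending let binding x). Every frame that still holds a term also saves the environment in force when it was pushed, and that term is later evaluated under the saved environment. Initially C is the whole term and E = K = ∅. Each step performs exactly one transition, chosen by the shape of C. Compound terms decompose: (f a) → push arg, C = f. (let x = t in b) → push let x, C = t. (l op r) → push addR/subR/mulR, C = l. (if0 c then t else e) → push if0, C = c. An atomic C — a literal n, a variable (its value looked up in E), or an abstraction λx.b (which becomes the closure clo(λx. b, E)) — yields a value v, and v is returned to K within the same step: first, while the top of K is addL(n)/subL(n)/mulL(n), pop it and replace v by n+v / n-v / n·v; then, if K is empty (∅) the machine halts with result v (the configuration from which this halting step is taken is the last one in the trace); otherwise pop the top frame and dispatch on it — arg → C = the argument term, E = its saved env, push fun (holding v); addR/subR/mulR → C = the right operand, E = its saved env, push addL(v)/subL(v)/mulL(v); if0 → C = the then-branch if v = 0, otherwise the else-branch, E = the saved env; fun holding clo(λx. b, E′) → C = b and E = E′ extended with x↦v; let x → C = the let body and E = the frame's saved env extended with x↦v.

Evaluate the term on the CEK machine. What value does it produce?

0. ⟨C=(let x = (((λp. p) -1) - (let x = 2 in 5)) in ((λy. (7 * -2)) 7)); E=∅; K=∅⟩
1. ⟨C=(((λp. p) -1) - (let x = 2 in 5)); E=∅; K=[let x]⟩
2. ⟨C=((λp. p) -1); E=∅; K=[subR :: let x]⟩
3. ⟨C=(λp. p); E=∅; K=[arg :: subR :: let x]⟩
4. ⟨C=-1; E=∅; K=[fun :: subR :: let x]⟩
5. ⟨C=p; E={p↦-1}; K=[subR :: let x]⟩
6. ⟨C=(let x = 2 in 5); E=∅; K=[subL(-1) :: let x]⟩
7. ⟨C=2; E=∅; K=[let x :: subL(-1) :: let x]⟩
8. ⟨C=5; E={x↦2}; K=[subL(-1) :: let x]⟩
9. ⟨C=((λy. (7 * -2)) 7); E={x↦-6}; K=∅⟩
10. ⟨C=(λy. (7 * -2)); E={x↦-6}; K=[arg]⟩
11. ⟨C=7; E={x↦-6}; K=[fun]⟩
12. ⟨C=(7 * -2); E={y↦7, x↦-6}; K=∅⟩
13. ⟨C=7; E={y↦7, x↦-6}; K=[mulR]⟩
14. ⟨C=-2; E={y↦7, x↦-6}; K=[mulL(7)]⟩
→ final value -14

Answer: -14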